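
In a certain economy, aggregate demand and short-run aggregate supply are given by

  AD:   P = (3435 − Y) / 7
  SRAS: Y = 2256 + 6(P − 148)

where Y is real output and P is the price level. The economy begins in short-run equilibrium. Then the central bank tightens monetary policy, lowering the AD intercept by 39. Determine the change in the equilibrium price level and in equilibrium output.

This is a negative demand shock: AD shifts left.
New AD: Y = 3396 − 7P.
SRAS can be written Y = 1368 + 6P.
Set AD = SRAS: 3396 − 7P = 1368 + 6P, so 2028 = 13P and P = 156.
Y = 3396 − 7·156 = 2304.
Initially P = 159, Y = 2322, so ΔP = -3 and ΔY = -18.

ΔP = -3, ΔY = -18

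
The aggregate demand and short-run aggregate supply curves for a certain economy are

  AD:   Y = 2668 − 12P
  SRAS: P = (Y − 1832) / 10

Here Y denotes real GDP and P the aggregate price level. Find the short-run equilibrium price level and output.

Rearrange SRAS to Y = 1832 + 10P.
Set AD = SRAS: 2668 − 12P = 1832 + 10P, so 836 = 22P and P = 38.
Then Y = 2668 − 12·38 = 2212.

P = 38, Y = 2212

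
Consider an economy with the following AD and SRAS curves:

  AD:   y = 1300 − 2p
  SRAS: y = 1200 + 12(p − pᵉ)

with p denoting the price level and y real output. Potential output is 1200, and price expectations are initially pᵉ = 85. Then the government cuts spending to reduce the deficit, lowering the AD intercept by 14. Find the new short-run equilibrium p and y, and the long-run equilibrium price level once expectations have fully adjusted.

Short run: p = 79, y = 1128. Long run: p = 43.

AD shifts left: new AD is y = 1286 − 2p. With pᵉ = 85, SRAS is y = 180 + 12p.
Short run: 1286 − 2p = 180 + 12p gives 1106 = 14p, so p = 79 and y = 1286 − 2·79 = 1128.
y = 1128 is below potential 1200; expectations adjust and SRAS shifts right until y = 1200.
Long run: on the new AD curve, 1200 = 1286 − 2p gives p = 43.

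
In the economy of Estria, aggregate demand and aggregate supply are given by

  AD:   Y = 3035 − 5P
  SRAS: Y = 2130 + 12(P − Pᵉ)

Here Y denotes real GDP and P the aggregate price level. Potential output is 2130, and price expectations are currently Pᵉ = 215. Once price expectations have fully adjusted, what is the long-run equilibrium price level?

Short run: with Pᵉ = 215, SRAS is Y = 12P − 450. Setting AD = SRAS gives 3485 = 17P, so P = 205 and Y = 3035 − 5·205 = 2010.
Output 2010 is below potential 2130, so over time expected prices fall and SRAS shifts right until Y returns to 2130.
Long run: Y = 2130 on the AD curve gives 2130 = 3035 − 5P, so P = 181.

Long-run P = 181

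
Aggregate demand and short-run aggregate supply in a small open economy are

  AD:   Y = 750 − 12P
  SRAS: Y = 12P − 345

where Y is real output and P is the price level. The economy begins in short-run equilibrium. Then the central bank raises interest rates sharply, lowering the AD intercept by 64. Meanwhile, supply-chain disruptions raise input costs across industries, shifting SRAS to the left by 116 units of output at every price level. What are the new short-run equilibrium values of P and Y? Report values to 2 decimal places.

After both shocks: AD is Y = 686 − 12P and SRAS is Y = 12P − 461.
Setting them equal: 1147 = 24P, so P = 47.79.
Substituting into AD, Y = 112.50.

P = 47.79, Y = 112.50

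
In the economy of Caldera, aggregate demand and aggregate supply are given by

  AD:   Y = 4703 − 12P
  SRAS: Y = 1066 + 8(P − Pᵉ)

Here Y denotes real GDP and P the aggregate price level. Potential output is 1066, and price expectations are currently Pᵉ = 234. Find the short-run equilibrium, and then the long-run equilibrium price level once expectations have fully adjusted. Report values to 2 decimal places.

Short run: with Pᵉ = 234, SRAS is Y = 8P − 806. Setting AD = SRAS gives 5509 = 20P, so P = 275.45 and Y = 4703 − 12P = 1397.60.
Output 1397.60 is above potential 1066, so over time expected prices rise and SRAS shifts left until Y returns to 1066.
Long run: Y = 1066 on the AD curve gives 1066 = 4703 − 12P, so P = 303.08.

Short run: P = 275.45, Y = 1397.60. Long run: P = 303.08.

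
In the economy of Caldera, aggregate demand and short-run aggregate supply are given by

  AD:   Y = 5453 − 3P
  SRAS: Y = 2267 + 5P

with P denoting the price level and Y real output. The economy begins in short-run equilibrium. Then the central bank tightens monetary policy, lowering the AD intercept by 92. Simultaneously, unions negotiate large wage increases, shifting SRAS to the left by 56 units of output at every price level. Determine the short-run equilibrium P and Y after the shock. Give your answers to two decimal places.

P = 393.75, Y = 4179.75

After both shocks: AD is Y = 5361 − 3P and SRAS is Y = 2211 + 5P.
Setting them equal: 3150 = 8P, so P = 393.75.
Substituting into AD, Y = 4179.75.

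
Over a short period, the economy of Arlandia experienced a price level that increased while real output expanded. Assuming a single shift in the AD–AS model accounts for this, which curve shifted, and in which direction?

P rose and Y rose. An AD shift moves P and Y in the same direction; an SRAS shift moves them in opposite directions.
Here P and Y moved in the same direction, so the AD curve shifted.
Since Y rose, AD shifted right.

AD shifted right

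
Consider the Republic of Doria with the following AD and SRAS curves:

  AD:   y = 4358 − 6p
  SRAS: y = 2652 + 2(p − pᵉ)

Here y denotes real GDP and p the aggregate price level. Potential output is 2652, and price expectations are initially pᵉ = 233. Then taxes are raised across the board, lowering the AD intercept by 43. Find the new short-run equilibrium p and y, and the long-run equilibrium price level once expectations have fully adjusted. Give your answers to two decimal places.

Short run: p = 266.13, y = 2718.25. Long run: p = 277.17.

AD shifts left: new AD is y = 4315 − 6p. With pᵉ = 233, SRAS is y = 2186 + 2p.
Short run: 4315 − 6p = 2186 + 2p gives 2129 = 8p, so p = 266.13 and y = 4315 − 6p = 2718.25.
y = 2718.25 is above potential 2652; expectations adjust and SRAS shifts left until y = 2652.
Long run: on the new AD curve, 2652 = 4315 − 6p gives p = 277.17.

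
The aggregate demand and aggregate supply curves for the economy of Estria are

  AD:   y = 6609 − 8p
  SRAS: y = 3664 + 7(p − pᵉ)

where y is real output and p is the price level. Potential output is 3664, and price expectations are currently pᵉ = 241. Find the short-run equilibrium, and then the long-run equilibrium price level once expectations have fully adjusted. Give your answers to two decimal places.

Short run: p = 308.80, y = 4138.60. Long run: p = 368.13.

Short run: with pᵉ = 241, SRAS is y = 1977 + 7p. Setting AD = SRAS gives 4632 = 15p, so p = 308.80 and y = 6609 − 8p = 4138.60.
Output 4138.60 is above potential 3664, so over time expected prices rise and SRAS shifts left until y returns to 3664.
Long run: y = 3664 on the AD curve gives 3664 = 6609 − 8p, so p = 368.13.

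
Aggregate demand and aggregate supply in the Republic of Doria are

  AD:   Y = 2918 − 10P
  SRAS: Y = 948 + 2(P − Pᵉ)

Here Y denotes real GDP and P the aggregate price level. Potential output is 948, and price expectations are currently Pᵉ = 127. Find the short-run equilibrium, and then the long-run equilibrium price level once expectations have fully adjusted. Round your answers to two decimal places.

Short run: with Pᵉ = 127, SRAS is Y = 694 + 2P. Setting AD = SRAS gives 2224 = 12P, so P = 185.33 and Y = 2918 − 10P = 1064.67.
Output 1064.67 is above potential 948, so over time expected prices rise and SRAS shifts left until Y returns to 948.
Long run: Y = 948 on the AD curve gives 948 = 2918 − 10P, so P = 197.00.

Short run: P = 185.33, Y = 1064.67. Long run: P = 197.00.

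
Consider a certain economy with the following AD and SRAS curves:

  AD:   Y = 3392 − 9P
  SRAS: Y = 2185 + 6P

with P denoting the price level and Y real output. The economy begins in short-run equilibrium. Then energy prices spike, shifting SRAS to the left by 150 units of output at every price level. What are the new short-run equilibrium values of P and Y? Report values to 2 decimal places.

This is a negative supply shock: SRAS shifts left.
New SRAS: Y = 2035 + 6P.
Set AD = SRAS: 3392 − 9P = 2035 + 6P, so 1357 = 15P and P = 90.47.
Substituting into AD, Y = 2577.80.

P = 90.47, Y = 2577.80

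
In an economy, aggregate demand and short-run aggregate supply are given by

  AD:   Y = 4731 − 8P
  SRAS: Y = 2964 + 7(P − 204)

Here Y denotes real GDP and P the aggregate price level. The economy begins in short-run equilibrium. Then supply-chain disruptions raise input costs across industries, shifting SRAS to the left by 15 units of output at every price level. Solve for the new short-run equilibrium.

This is a negative supply shock: SRAS shifts left.
New SRAS: Y = 1521 + 7P.
Set AD = SRAS: 4731 − 8P = 1521 + 7P, so 3210 = 15P and P = 214.
Y = 4731 − 8·214 = 3019.

P = 214, Y = 3019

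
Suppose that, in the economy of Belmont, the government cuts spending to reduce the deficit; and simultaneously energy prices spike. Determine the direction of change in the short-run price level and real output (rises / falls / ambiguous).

The first event is a negative demand shock: AD shifts left, which by itself pushes P down and Y down.
The second is an adverse supply shock: SRAS shifts left, which by itself pushes P up and Y down.
The two shocks push P in opposite directions, so the effect on P is ambiguous. Both shocks push Y down, so Y falls.

Price level: ambiguous; output: falls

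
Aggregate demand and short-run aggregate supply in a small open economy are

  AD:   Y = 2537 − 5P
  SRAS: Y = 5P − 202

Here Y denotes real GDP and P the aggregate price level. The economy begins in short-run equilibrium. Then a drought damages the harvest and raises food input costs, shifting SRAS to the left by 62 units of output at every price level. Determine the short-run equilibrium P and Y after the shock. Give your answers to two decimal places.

P = 280.10, Y = 1136.50

This is a negative supply shock: SRAS shifts left.
New SRAS: Y = 5P − 264.
Set AD = SRAS: 2537 − 5P = 5P − 264, so 2801 = 10P and P = 280.10.
Substituting into AD, Y = 1136.50.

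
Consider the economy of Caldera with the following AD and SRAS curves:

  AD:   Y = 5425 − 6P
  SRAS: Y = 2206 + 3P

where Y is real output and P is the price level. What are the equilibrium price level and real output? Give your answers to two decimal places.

P = 357.67, Y = 3279.00

Set AD = SRAS: 5425 − 6P = 2206 + 3P, so 3219 = 9P and P = 357.67.
Substituting into AD, Y = 5425 − 6P = 3279.00.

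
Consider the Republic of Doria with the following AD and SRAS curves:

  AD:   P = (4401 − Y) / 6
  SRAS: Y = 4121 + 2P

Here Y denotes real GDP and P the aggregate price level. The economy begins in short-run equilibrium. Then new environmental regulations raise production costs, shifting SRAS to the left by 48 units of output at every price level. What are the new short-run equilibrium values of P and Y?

This is a negative supply shock: SRAS shifts left.
New SRAS: Y = 4073 + 2P.
Set AD = SRAS: 4401 − 6P = 4073 + 2P, so 328 = 8P and P = 41.
Y = 4401 − 6·41 = 4155.

P = 41, Y = 4155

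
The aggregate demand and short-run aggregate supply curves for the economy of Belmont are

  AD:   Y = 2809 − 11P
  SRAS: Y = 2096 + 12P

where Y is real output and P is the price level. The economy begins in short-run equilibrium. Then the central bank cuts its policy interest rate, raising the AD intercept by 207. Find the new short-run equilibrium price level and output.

P = 40, Y = 2576

This is a positive demand shock: AD shifts right.
New AD: Y = 3016 − 11P.
Set AD = SRAS: 3016 − 11P = 2096 + 12P, so 920 = 23P and P = 40.
Y = 3016 − 11·40 = 2576.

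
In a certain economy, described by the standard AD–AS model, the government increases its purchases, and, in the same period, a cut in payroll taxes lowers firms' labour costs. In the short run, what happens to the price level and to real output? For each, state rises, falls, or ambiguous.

The first event is a positive demand shock: AD shifts right, which by itself pushes P up and Y up.
The second is a favourable supply shock: SRAS shifts right, which by itself pushes P down and Y up.
The two shocks push P in opposite directions, so the effect on P is ambiguous. Both shocks push Y up, so Y rises.

Price level: ambiguous; output: rises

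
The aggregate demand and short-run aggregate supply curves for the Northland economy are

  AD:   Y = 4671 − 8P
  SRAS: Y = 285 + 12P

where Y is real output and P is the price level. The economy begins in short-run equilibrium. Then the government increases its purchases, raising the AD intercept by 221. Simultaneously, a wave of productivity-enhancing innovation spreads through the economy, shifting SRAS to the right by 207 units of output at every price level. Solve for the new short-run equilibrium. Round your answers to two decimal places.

P = 220.00, Y = 3132.00

After both shocks: AD is Y = 4892 − 8P and SRAS is Y = 492 + 12P.
Setting them equal: 4400 = 20P, so P = 220.00.
Substituting into AD, Y = 3132.00.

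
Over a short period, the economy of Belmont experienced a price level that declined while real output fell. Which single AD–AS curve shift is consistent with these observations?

P fell and Y fell. An AD shift moves P and Y in the same direction; an SRAS shift moves them in opposite directions.
Here P and Y moved in the same direction, so the AD curve shifted.
Since Y fell, AD shifted left.

AD shifted left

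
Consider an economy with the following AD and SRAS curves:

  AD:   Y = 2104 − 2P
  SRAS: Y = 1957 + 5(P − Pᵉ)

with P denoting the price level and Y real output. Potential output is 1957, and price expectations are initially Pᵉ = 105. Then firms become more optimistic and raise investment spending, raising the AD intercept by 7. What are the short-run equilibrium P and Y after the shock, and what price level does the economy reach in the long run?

Short run: P = 97, Y = 1917. Long run: P = 77.

AD shifts right: new AD is Y = 2111 − 2P. With Pᵉ = 105, SRAS is Y = 1432 + 5P.
Short run: 2111 − 2P = 1432 + 5P gives 679 = 7P, so P = 97 and Y = 2111 − 2·97 = 1917.
Y = 1917 is below potential 1957; expectations adjust and SRAS shifts right until Y = 1957.
Long run: on the new AD curve, 1957 = 2111 − 2P gives P = 77.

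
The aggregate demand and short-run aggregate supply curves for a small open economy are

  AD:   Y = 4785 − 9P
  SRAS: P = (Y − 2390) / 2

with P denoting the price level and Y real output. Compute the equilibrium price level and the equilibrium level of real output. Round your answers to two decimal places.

P = 217.73, Y = 2825.45

Rearrange SRAS to Y = 2390 + 2P.
Set AD = SRAS: 4785 − 9P = 2390 + 2P, so 2395 = 11P and P = 217.73.
Substituting into AD, Y = 4785 − 9P = 2825.45.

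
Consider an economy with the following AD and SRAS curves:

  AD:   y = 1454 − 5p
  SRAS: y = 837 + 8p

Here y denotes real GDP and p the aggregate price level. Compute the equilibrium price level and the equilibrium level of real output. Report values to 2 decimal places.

p = 47.46, y = 1216.69

Set AD = SRAS: 1454 − 5p = 837 + 8p, so 617 = 13p and p = 47.46.
Substituting into AD, y = 1454 − 5p = 1216.69.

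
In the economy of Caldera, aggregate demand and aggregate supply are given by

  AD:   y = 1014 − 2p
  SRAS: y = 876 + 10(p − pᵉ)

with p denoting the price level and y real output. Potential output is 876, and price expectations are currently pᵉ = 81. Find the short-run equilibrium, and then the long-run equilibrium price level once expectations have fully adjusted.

Short run: with pᵉ = 81, SRAS is y = 66 + 10p. Setting AD = SRAS gives 948 = 12p, so p = 79 and y = 1014 − 2·79 = 856.
Output 856 is below potential 876, so over time expected prices fall and SRAS shifts right until y returns to 876.
Long run: y = 876 on the AD curve gives 876 = 1014 − 2p, so p = 69.

Short run: p = 79, y = 856. Long run: p = 69.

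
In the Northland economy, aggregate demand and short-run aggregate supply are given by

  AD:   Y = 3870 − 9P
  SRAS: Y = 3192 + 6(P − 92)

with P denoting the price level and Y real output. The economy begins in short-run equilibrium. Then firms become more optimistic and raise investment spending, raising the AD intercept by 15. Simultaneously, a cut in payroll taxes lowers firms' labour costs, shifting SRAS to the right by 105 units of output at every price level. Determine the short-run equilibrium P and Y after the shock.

After both shocks: AD is Y = 3885 − 9P and SRAS is Y = 2745 + 6P.
Setting them equal: 1140 = 15P, so P = 76.
Y = 3885 − 9·76 = 3201.

P = 76, Y = 3201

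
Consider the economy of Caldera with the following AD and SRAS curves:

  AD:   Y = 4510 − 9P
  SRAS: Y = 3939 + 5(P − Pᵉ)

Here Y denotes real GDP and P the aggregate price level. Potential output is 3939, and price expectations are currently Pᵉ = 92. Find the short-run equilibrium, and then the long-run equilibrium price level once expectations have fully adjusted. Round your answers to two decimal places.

Short run: P = 73.64, Y = 3847.21. Long run: P = 63.44.

Short run: with Pᵉ = 92, SRAS is Y = 3479 + 5P. Setting AD = SRAS gives 1031 = 14P, so P = 73.64 and Y = 4510 − 9P = 3847.21.
Output 3847.21 is below potential 3939, so over time expected prices fall and SRAS shifts right until Y returns to 3939.
Long run: Y = 3939 on the AD curve gives 3939 = 4510 − 9P, so P = 63.44.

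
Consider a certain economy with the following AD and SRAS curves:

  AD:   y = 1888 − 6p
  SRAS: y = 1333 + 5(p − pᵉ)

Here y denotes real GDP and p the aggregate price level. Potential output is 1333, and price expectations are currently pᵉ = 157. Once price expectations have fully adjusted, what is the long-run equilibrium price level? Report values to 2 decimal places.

Long-run p = 92.50

Short run: with pᵉ = 157, SRAS is y = 548 + 5p. Setting AD = SRAS gives 1340 = 11p, so p = 121.82 and y = 1888 − 6p = 1157.09.
Output 1157.09 is below potential 1333, so over time expected prices fall and SRAS shifts right until y returns to 1333.
Long run: y = 1333 on the AD curve gives 1333 = 1888 − 6p, so p = 92.50.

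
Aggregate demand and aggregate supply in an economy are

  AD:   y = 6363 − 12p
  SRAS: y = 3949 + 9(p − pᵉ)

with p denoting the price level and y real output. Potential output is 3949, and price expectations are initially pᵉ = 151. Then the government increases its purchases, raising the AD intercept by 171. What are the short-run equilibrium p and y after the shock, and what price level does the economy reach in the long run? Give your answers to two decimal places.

Short run: p = 187.81, y = 4280.29. Long run: p = 215.42.

AD shifts right: new AD is y = 6534 − 12p. With pᵉ = 151, SRAS is y = 2590 + 9p.
Short run: 6534 − 12p = 2590 + 9p gives 3944 = 21p, so p = 187.81 and y = 6534 − 12p = 4280.29.
y = 4280.29 is above potential 3949; expectations adjust and SRAS shifts left until y = 3949.
Long run: on the new AD curve, 3949 = 6534 − 12p gives p = 215.42.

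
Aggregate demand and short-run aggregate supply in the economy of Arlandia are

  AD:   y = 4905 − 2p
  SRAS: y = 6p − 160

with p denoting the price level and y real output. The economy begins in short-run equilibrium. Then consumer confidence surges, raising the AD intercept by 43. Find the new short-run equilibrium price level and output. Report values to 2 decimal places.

p = 638.50, y = 3671.00

This is a positive demand shock: AD shifts right.
New AD: y = 4948 − 2p.
Set AD = SRAS: 4948 − 2p = 6p − 160, so 5108 = 8p and p = 638.50.
Substituting into AD, y = 3671.00.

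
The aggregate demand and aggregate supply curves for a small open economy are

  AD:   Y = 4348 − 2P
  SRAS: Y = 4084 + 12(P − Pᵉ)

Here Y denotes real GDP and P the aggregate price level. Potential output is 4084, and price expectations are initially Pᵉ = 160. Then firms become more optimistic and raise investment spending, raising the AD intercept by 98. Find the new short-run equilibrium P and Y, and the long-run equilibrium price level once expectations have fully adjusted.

Short run: P = 163, Y = 4120. Long run: P = 181.

AD shifts right: new AD is Y = 4446 − 2P. With Pᵉ = 160, SRAS is Y = 2164 + 12P.
Short run: 4446 − 2P = 2164 + 12P gives 2282 = 14P, so P = 163 and Y = 4446 − 2·163 = 4120.
Y = 4120 is above potential 4084; expectations adjust and SRAS shifts left until Y = 4084.
Long run: on the new AD curve, 4084 = 4446 − 2P gives P = 181.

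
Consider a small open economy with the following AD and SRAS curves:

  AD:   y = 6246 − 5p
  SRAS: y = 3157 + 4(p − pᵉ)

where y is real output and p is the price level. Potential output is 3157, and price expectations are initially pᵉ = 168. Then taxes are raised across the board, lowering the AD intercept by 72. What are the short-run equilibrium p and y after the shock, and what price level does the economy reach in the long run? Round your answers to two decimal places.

AD shifts left: new AD is y = 6174 − 5p. With pᵉ = 168, SRAS is y = 2485 + 4p.
Short run: 6174 − 5p = 2485 + 4p gives 3689 = 9p, so p = 409.89 and y = 6174 − 5p = 4124.56.
y = 4124.56 is above potential 3157; expectations adjust and SRAS shifts left until y = 3157.
Long run: on the new AD curve, 3157 = 6174 − 5p gives p = 603.40.

Short run: p = 409.89, y = 4124.56. Long run: p = 603.40.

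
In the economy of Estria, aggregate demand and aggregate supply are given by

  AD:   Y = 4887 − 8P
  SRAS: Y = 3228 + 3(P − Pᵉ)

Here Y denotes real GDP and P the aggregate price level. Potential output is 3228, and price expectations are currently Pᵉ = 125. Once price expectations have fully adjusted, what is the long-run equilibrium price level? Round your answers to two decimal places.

Long-run P = 207.38

Short run: with Pᵉ = 125, SRAS is Y = 2853 + 3P. Setting AD = SRAS gives 2034 = 11P, so P = 184.91 and Y = 4887 − 8P = 3407.73.
Output 3407.73 is above potential 3228, so over time expected prices rise and SRAS shifts left until Y returns to 3228.
Long run: Y = 3228 on the AD curve gives 3228 = 4887 − 8P, so P = 207.38.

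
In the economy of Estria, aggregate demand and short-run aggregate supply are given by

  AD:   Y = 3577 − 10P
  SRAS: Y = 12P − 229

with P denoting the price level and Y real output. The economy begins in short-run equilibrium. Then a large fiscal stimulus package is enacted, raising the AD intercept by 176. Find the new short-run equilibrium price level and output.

This is a positive demand shock: AD shifts right.
New AD: Y = 3753 − 10P.
Set AD = SRAS: 3753 − 10P = 12P − 229, so 3982 = 22P and P = 181.
Y = 3753 − 10·181 = 1943.

P = 181, Y = 1943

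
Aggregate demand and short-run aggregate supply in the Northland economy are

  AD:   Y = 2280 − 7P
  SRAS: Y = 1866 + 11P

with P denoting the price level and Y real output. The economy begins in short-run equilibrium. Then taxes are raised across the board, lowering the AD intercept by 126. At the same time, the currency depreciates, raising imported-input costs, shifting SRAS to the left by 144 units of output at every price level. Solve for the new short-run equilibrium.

After both shocks: AD is Y = 2154 − 7P and SRAS is Y = 1722 + 11P.
Setting them equal: 432 = 18P, so P = 24.
Y = 2154 − 7·24 = 1986.

P = 24, Y = 1986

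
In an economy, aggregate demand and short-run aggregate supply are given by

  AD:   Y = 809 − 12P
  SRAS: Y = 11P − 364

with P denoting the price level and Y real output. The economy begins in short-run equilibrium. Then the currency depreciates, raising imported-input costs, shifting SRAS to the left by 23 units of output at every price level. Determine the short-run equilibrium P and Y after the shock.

P = 52, Y = 185

This is a negative supply shock: SRAS shifts left.
New SRAS: Y = 11P − 387.
Set AD = SRAS: 809 − 12P = 11P − 387, so 1196 = 23P and P = 52.
Y = 809 − 12·52 = 185.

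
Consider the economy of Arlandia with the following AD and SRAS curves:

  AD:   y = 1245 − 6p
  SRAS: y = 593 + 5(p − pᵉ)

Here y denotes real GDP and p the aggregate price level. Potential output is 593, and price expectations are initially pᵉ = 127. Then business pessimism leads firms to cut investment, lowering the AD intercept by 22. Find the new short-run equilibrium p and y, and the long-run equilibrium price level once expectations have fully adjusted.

Short run: p = 115, y = 533. Long run: p = 105.

AD shifts left: new AD is y = 1223 − 6p. With pᵉ = 127, SRAS is y = 5p − 42.
Short run: 1223 − 6p = 5p − 42 gives 1265 = 11p, so p = 115 and y = 1223 − 6·115 = 533.
y = 533 is below potential 593; expectations adjust and SRAS shifts right until y = 593.
Long run: on the new AD curve, 593 = 1223 − 6p gives p = 105.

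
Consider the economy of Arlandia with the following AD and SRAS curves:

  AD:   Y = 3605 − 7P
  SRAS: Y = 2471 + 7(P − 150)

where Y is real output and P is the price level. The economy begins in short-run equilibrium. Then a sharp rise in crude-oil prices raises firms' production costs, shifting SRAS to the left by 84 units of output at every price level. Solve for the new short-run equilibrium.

P = 162, Y = 2471

This is a negative supply shock: SRAS shifts left.
New SRAS: Y = 1337 + 7P.
Set AD = SRAS: 3605 − 7P = 1337 + 7P, so 2268 = 14P and P = 162.
Y = 3605 − 7·162 = 2471.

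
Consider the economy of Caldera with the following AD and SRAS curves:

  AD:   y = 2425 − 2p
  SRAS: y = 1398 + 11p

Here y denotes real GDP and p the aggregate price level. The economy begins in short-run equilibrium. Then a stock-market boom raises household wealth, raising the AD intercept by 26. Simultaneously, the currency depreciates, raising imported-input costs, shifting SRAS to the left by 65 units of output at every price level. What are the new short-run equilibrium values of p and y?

p = 86, y = 2279

After both shocks: AD is y = 2451 − 2p and SRAS is y = 1333 + 11p.
Setting them equal: 1118 = 13p, so p = 86.
y = 2451 − 2·86 = 2279.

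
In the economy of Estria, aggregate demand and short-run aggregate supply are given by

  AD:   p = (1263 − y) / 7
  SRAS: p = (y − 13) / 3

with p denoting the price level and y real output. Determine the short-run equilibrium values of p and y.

Rearrange AD to y = 1263 − 7p.
Rearrange SRAS to y = 13 + 3p.
Set AD = SRAS: 1263 − 7p = 13 + 3p, so 1250 = 10p and p = 125.
Then y = 1263 − 7·125 = 388.

p = 125, y = 388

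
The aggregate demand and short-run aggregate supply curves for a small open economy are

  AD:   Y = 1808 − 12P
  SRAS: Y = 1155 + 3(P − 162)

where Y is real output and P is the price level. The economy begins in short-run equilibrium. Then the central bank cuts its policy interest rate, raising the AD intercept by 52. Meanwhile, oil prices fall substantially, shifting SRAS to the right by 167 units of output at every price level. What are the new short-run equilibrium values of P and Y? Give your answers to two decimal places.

P = 68.27, Y = 1040.80

After both shocks: AD is Y = 1860 − 12P and SRAS is Y = 836 + 3P.
Setting them equal: 1024 = 15P, so P = 68.27.
Substituting into AD, Y = 1040.80.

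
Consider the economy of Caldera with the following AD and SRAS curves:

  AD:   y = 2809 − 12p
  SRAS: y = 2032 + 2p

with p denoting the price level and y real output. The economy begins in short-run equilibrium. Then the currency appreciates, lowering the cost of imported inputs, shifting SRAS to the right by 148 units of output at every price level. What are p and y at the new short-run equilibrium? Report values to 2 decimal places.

p = 44.93, y = 2269.86

This is a positive supply shock: SRAS shifts right.
New SRAS: y = 2180 + 2p.
Set AD = SRAS: 2809 − 12p = 2180 + 2p, so 629 = 14p and p = 44.93.
Substituting into AD, y = 2269.86.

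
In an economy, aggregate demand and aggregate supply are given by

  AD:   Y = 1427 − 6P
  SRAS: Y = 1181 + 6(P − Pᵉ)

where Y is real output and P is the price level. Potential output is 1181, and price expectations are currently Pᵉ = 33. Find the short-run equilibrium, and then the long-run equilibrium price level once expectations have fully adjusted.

Short run: P = 37, Y = 1205. Long run: P = 41.

Short run: with Pᵉ = 33, SRAS is Y = 983 + 6P. Setting AD = SRAS gives 444 = 12P, so P = 37 and Y = 1427 − 6·37 = 1205.
Output 1205 is above potential 1181, so over time expected prices rise and SRAS shifts left until Y returns to 1181.
Long run: Y = 1181 on the AD curve gives 1181 = 1427 − 6P, so P = 41.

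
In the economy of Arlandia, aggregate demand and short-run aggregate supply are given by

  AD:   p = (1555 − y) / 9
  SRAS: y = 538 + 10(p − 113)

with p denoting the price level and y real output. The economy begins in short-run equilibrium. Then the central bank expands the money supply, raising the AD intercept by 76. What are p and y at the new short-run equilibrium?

This is a positive demand shock: AD shifts right.
New AD: y = 1631 − 9p.
SRAS can be written y = 10p − 592.
Set AD = SRAS: 1631 − 9p = 10p − 592, so 2223 = 19p and p = 117.
y = 1631 − 9·117 = 578.

p = 117, y = 578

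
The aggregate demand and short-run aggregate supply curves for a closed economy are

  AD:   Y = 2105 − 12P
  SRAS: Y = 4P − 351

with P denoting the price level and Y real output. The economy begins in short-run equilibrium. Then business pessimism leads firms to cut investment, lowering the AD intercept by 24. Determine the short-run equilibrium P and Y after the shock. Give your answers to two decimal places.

P = 152.00, Y = 257.00

This is a negative demand shock: AD shifts left.
New AD: Y = 2081 − 12P.
Set AD = SRAS: 2081 − 12P = 4P − 351, so 2432 = 16P and P = 152.00.
Substituting into AD, Y = 257.00.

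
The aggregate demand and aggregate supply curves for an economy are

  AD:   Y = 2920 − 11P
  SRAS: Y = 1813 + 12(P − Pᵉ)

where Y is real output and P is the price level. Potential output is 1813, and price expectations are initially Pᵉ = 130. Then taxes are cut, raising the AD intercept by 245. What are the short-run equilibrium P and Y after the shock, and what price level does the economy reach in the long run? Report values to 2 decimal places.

AD shifts right: new AD is Y = 3165 − 11P. With Pᵉ = 130, SRAS is Y = 253 + 12P.
Short run: 3165 − 11P = 253 + 12P gives 2912 = 23P, so P = 126.61 and Y = 3165 − 11P = 1772.30.
Y = 1772.30 is below potential 1813; expectations adjust and SRAS shifts right until Y = 1813.
Long run: on the new AD curve, 1813 = 3165 − 11P gives P = 122.91.

Short run: P = 126.61, Y = 1772.30. Long run: P = 122.91.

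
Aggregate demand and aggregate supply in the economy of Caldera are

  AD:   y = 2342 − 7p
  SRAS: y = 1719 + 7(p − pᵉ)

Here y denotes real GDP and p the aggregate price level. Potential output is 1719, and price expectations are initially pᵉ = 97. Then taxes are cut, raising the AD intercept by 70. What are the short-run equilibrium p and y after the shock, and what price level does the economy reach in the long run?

Short run: p = 98, y = 1726. Long run: p = 99.

AD shifts right: new AD is y = 2412 − 7p. With pᵉ = 97, SRAS is y = 1040 + 7p.
Short run: 2412 − 7p = 1040 + 7p gives 1372 = 14p, so p = 98 and y = 2412 − 7·98 = 1726.
y = 1726 is above potential 1719; expectations adjust and SRAS shifts left until y = 1719.
Long run: on the new AD curve, 1719 = 2412 − 7p gives p = 99.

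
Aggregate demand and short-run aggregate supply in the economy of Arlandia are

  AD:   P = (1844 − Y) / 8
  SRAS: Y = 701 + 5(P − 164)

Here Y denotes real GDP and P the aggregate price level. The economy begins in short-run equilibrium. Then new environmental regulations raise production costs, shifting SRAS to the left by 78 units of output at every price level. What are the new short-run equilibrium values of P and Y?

P = 157, Y = 588

This is a negative supply shock: SRAS shifts left.
New SRAS: Y = 5P − 197.
Set AD = SRAS: 1844 − 8P = 5P − 197, so 2041 = 13P and P = 157.
Y = 1844 − 8·157 = 588.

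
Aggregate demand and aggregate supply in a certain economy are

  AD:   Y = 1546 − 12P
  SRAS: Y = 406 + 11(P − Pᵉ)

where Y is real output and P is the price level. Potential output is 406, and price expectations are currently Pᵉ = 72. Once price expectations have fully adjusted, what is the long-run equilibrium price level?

Short run: with Pᵉ = 72, SRAS is Y = 11P − 386. Setting AD = SRAS gives 1932 = 23P, so P = 84 and Y = 1546 − 12·84 = 538.
Output 538 is above potential 406, so over time expected prices rise and SRAS shifts left until Y returns to 406.
Long run: Y = 406 on the AD curve gives 406 = 1546 − 12P, so P = 95.

Long-run P = 95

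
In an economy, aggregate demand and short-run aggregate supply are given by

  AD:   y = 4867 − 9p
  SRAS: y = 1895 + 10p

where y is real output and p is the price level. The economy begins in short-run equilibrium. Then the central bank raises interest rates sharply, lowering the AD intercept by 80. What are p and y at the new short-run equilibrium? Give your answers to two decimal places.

This is a negative demand shock: AD shifts left.
New AD: y = 4787 − 9p.
Set AD = SRAS: 4787 − 9p = 1895 + 10p, so 2892 = 19p and p = 152.21.
Substituting into AD, y = 3417.11.

p = 152.21, y = 3417.11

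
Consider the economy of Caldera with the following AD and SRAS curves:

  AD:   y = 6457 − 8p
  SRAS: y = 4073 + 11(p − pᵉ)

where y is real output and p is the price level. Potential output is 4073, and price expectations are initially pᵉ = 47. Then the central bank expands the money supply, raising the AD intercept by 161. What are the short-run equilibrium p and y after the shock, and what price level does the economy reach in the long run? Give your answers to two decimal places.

AD shifts right: new AD is y = 6618 − 8p. With pᵉ = 47, SRAS is y = 3556 + 11p.
Short run: 6618 − 8p = 3556 + 11p gives 3062 = 19p, so p = 161.16 and y = 6618 − 8p = 5328.74.
y = 5328.74 is above potential 4073; expectations adjust and SRAS shifts left until y = 4073.
Long run: on the new AD curve, 4073 = 6618 − 8p gives p = 318.13.

Short run: p = 161.16, y = 5328.74. Long run: p = 318.13.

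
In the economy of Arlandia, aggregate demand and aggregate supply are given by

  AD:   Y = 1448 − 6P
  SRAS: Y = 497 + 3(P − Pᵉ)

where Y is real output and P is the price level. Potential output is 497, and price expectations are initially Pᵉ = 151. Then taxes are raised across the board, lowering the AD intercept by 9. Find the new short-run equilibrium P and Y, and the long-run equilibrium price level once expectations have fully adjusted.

AD shifts left: new AD is Y = 1439 − 6P. With Pᵉ = 151, SRAS is Y = 44 + 3P.
Short run: 1439 − 6P = 44 + 3P gives 1395 = 9P, so P = 155 and Y = 1439 − 6·155 = 509.
Y = 509 is above potential 497; expectations adjust and SRAS shifts left until Y = 497.
Long run: on the new AD curve, 497 = 1439 − 6P gives P = 157.

Short run: P = 155, Y = 509. Long run: P = 157.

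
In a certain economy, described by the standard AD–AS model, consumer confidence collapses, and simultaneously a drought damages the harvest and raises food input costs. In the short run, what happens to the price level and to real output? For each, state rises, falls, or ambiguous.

The first event is a negative demand shock: AD shifts left, which by itself pushes P down and Y down.
The second is an adverse supply shock: SRAS shifts left, which by itself pushes P up and Y down.
The two shocks push P in opposite directions, so the effect on P is ambiguous. Both shocks push Y down, so Y falls.

Price level: ambiguous; output: falls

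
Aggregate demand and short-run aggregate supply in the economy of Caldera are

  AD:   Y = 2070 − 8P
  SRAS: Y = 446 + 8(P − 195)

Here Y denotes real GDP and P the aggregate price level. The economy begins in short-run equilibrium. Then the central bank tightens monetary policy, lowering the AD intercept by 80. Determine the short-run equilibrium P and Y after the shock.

This is a negative demand shock: AD shifts left.
New AD: Y = 1990 − 8P.
SRAS can be written Y = 8P − 1114.
Set AD = SRAS: 1990 − 8P = 8P − 1114, so 3104 = 16P and P = 194.
Y = 1990 − 8·194 = 438.

P = 194, Y = 438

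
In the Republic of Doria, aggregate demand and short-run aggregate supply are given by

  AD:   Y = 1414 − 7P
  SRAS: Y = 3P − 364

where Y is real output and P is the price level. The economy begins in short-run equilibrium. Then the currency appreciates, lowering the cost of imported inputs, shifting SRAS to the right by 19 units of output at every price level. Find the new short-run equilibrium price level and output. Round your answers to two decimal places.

This is a positive supply shock: SRAS shifts right.
New SRAS: Y = 3P − 345.
Set AD = SRAS: 1414 − 7P = 3P − 345, so 1759 = 10P and P = 175.90.
Substituting into AD, Y = 182.70.

P = 175.90, Y = 182.70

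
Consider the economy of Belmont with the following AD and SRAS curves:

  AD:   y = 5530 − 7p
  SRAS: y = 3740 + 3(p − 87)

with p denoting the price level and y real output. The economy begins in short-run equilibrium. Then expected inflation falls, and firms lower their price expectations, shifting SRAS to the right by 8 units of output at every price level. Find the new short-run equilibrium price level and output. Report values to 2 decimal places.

This is a positive supply shock: SRAS shifts right.
New SRAS: y = 3487 + 3p.
Set AD = SRAS: 5530 − 7p = 3487 + 3p, so 2043 = 10p and p = 204.30.
Substituting into AD, y = 4099.90.

p = 204.30, y = 4099.90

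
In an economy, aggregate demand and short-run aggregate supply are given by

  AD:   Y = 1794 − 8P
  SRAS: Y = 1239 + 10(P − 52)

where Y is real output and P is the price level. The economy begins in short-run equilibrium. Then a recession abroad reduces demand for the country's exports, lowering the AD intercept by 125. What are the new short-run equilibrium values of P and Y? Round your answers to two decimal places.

This is a negative demand shock: AD shifts left.
New AD: Y = 1669 − 8P.
SRAS can be written Y = 719 + 10P.
Set AD = SRAS: 1669 − 8P = 719 + 10P, so 950 = 18P and P = 52.78.
Substituting into AD, Y = 1246.78.

P = 52.78, Y = 1246.78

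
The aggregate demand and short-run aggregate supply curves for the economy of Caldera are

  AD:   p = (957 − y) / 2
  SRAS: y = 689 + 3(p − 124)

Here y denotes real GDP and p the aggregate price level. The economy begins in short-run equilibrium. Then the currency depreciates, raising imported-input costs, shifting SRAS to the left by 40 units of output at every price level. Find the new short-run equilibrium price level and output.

p = 136, y = 685

This is a negative supply shock: SRAS shifts left.
New SRAS: y = 277 + 3p.
Set AD = SRAS: 957 − 2p = 277 + 3p, so 680 = 5p and p = 136.
y = 957 − 2·136 = 685.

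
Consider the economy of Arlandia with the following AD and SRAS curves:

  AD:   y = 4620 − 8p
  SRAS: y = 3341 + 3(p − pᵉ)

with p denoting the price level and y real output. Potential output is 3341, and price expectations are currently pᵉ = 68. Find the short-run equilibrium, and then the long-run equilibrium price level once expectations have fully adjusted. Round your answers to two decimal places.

Short run: with pᵉ = 68, SRAS is y = 3137 + 3p. Setting AD = SRAS gives 1483 = 11p, so p = 134.82 and y = 4620 − 8p = 3541.45.
Output 3541.45 is above potential 3341, so over time expected prices rise and SRAS shifts left until y returns to 3341.
Long run: y = 3341 on the AD curve gives 3341 = 4620 − 8p, so p = 159.88.

Short run: p = 134.82, y = 3541.45. Long run: p = 159.88.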